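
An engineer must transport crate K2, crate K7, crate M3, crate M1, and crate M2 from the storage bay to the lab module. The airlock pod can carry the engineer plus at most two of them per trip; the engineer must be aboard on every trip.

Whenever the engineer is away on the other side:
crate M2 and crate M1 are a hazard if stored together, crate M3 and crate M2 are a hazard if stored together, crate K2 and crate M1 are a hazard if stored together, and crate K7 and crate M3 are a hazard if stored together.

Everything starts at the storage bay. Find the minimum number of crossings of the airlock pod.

Counting alone: the engineer can take at most 2 across per trip to the lab module, so moving all 5 needs at least 3 loaded trips out, with a return between consecutive ones — at least 5 crossings.
The safety rule pushes this higher. Following every safe sequence of crossings, the most of the 5 that can be at the lab module as the airlock pod arrives there on crossing 5 is 4 — never all 5.
So no plan with fewer than 7 crossings exists, and this one achieves 7:
1. Engineer goes to the lab module with crate M1 and crate M3.
2. Engineer goes back to the storage bay alone.
3. Engineer goes to the lab module with crate K2.
4. Engineer goes back to the storage bay with crate M1.
5. Engineer goes to the lab module with crate K7 and crate M2.
6. Engineer goes back to the storage bay with crate M3.
7. Engineer goes to the lab module with crate M1 and crate M3.

7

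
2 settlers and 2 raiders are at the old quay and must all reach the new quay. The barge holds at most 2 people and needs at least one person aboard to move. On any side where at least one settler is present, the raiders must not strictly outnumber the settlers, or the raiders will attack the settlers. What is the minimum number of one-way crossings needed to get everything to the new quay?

5

Counting alone: each trip to the new quay takes at most 2 across and each return brings at least 1 back, so after t trips out (and t−1 returns) at most 2t − (t−1) of the 4 are across; that first reaches 4 at t = 3, so at least 5 crossings are needed.
The plan below uses exactly 5 crossings, so it is optimal:
1. 2 raiders → the new quay.  (the old quay: 2S 0R; the new quay: 0S 2R)
2. 1 raider ← the old quay.  (the old quay: 2S 1R; the new quay: 0S 1R)
3. 2 settlers → the new quay.  (the old quay: 0S 1R; the new quay: 2S 1R)
4. 1 raider ← the old quay.  (the old quay: 0S 2R; the new quay: 2S 0R)
5. 2 raiders → the new quay.  (the old quay: 0S 0R; the new quay: 2S 2R)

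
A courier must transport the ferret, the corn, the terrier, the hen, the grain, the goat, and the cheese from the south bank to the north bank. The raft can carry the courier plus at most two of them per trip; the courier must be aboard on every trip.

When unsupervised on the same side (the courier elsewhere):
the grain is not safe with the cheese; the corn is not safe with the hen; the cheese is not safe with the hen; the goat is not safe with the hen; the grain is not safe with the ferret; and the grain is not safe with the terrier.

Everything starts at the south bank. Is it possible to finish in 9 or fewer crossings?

Yes — this plan uses 9 crossings (≤ 9):
1. Courier goes to the north bank with the grain and the hen.
2. Courier goes back to the south bank alone.
3. Courier goes to the north bank with the ferret.
4. Courier goes back to the south bank with the grain.
5. Courier goes to the north bank with the cheese and the terrier.
6. Courier goes back to the south bank with the hen.
7. Courier goes to the north bank with the corn and the goat.
8. Courier goes back to the south bank alone.
9. Courier goes to the north bank with the grain and the hen.

Yes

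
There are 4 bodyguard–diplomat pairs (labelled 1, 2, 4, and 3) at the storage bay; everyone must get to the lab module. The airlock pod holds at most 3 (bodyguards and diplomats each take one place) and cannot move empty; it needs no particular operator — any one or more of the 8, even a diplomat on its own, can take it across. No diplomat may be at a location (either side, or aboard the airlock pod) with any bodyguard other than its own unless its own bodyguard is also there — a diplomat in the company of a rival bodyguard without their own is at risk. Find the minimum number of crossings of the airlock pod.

Counting alone: each trip to the lab module takes at most 3 across and each return brings at least 1 back, so after t trips out (and t−1 returns) at most 3t − (t−1) of the 8 are across; that first reaches 8 at t = 4, so at least 7 crossings are needed.
The safety rule pushes this higher. Following every safe sequence of crossings, the most of the 8 that can be at the lab module as the airlock pod arrives there on crossing 7 is 7 — never all 8.
So no plan with fewer than 9 crossings exists, and this one achieves 9:
1. bodyguard 1 and diplomat 1 cross → the lab module.
2. bodyguard 1 crosses ← the storage bay.
3. bodyguard 1, bodyguard 2, and diplomat 2 cross → the lab module.
4. bodyguard 1 and diplomat 1 cross ← the storage bay.
5. bodyguard 1, bodyguard 3, and bodyguard 4 cross → the lab module.
6. diplomat 2 crosses ← the storage bay.
7. diplomat 1 and diplomat 2 cross → the lab module.
8. diplomat 1 crosses ← the storage bay.
9. diplomat 1, diplomat 3, and diplomat 4 cross → the lab module.

9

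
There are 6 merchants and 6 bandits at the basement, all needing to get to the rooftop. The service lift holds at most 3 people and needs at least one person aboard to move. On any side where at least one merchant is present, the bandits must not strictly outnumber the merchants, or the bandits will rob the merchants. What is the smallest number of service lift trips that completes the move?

Following every safe sequence of crossings from the start, the most of the 12 that can be at the rooftop as the service lift arrives there on crossings 1, 3, 5 is 3, 5, 6 respectively; the best ever achieved is 6 of 12.
From crossing 7 on, no configuration arises that was not already reachable earlier: only 17 distinct safe configurations (who is on which side, and where the service lift is) can ever be reached, none of them has everyone across, and every continuation just revisits them. They are: 0 merchants + 0 bandits across (service lift back at the start); 0 merchants + 1 bandit across (service lift there); 0 merchants + 1 bandit across (service lift back at the start); 0 merchants + 2 bandits across (service lift there); 0 merchants + 2 bandits across (service lift back at the start); 0 merchants + 3 bandits across (service lift there); 0 merchants + 3 bandits across (service lift back at the start); 0 merchants + 4 bandits across (service lift there); 0 merchants + 4 bandits across (service lift back at the start); 0 merchants + 5 bandits across (service lift there); 0 merchants + 5 bandits across (service lift back at the start); 0 merchants + 6 bandits across (service lift there); 1 merchant + 1 bandit across (service lift there); 1 merchant + 1 bandit across (service lift back at the start); 2 merchants + 2 bandits across (service lift there); 2 merchants + 2 bandits across (service lift back at the start); 3 merchants + 3 bandits across (service lift there). So no valid plan exists.

impossible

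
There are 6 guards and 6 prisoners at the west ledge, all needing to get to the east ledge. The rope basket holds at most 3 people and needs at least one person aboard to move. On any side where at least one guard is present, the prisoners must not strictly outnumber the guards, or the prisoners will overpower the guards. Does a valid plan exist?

Following every safe sequence of crossings from the start, the most of the 12 that can be at the east ledge as the rope basket arrives there on crossings 1, 3, 5 is 3, 5, 6 respectively; the best ever achieved is 6 of 12.
From crossing 7 on, no configuration arises that was not already reachable earlier: only 17 distinct safe configurations (who is on which side, and where the rope basket is) can ever be reached, none of them has everyone across, and every continuation just revisits them. They are: 0 guards + 0 prisoners across (rope basket back at the start); 0 guards + 1 prisoner across (rope basket there); 0 guards + 1 prisoner across (rope basket back at the start); 0 guards + 2 prisoners across (rope basket there); 0 guards + 2 prisoners across (rope basket back at the start); 0 guards + 3 prisoners across (rope basket there); 0 guards + 3 prisoners across (rope basket back at the start); 0 guards + 4 prisoners across (rope basket there); 0 guards + 4 prisoners across (rope basket back at the start); 0 guards + 5 prisoners across (rope basket there); 0 guards + 5 prisoners across (rope basket back at the start); 0 guards + 6 prisoners across (rope basket there); 1 guard + 1 prisoner across (rope basket there); 1 guard + 1 prisoner across (rope basket back at the start); 2 guards + 2 prisoners across (rope basket there); 2 guards + 2 prisoners across (rope basket back at the start); 3 guards + 3 prisoners across (rope basket there). So no valid plan exists.

No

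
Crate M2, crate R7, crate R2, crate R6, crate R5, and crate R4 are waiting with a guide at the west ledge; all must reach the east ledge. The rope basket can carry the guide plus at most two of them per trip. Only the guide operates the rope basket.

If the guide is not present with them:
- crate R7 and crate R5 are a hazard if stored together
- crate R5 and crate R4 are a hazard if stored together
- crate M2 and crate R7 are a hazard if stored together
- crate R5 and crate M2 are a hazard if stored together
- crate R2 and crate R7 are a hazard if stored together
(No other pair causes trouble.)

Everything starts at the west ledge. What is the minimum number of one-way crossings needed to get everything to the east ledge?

Counting alone: the guide can take at most 2 across per trip to the east ledge, so moving all 6 needs at least 3 loaded trips out, with a return between consecutive ones — at least 5 crossings.
The safety rule pushes this higher. Following every safe sequence of crossings, the most of the 6 that can be at the east ledge as the rope basket arrives there on crossings 5, 7 is 4, 5 respectively — never all 6.
So no plan with fewer than 9 crossings exists, and this one achieves 9:
1. Guide goes to the east ledge with crate R5 and crate R7.
2. Guide goes back to the west ledge with crate R7.
3. Guide goes to the east ledge with crate M2 and crate R2.
4. Guide goes back to the west ledge with crate M2.
5. Guide goes to the east ledge with crate M2 and crate R6.
6. Guide goes back to the west ledge with crate M2.
7. Guide goes to the east ledge with crate M2 and crate R4.
8. Guide goes back to the west ledge with crate R5.
9. Guide goes to the east ledge with crate R5 and crate R7.

9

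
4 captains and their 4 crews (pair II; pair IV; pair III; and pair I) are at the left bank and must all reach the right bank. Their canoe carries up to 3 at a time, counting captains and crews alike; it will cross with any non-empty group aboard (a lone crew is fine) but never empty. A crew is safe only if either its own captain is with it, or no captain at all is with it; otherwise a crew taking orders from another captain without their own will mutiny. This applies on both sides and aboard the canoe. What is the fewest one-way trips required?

Counting alone: each trip to the right bank takes at most 3 across and each return brings at least 1 back, so after t trips out (and t−1 returns) at most 3t − (t−1) of the 8 are across; that first reaches 8 at t = 4, so at least 7 crossings are needed.
The safety rule pushes this higher. Following every safe sequence of crossings, the most of the 8 that can be at the right bank as the canoe arrives there on crossing 7 is 7 — never all 8.
So no plan with fewer than 9 crossings exists, and this one achieves 9:
1. captain II and crew II cross → the right bank.
2. captain II crosses ← the left bank.
3. captain II, captain IV, and crew IV cross → the right bank.
4. captain II and crew II cross ← the left bank.
5. captain I, captain II, and captain III cross → the right bank.
6. crew IV crosses ← the left bank.
7. crew II and crew IV cross → the right bank.
8. crew II crosses ← the left bank.
9. crew I, crew II, and crew III cross → the right bank.

9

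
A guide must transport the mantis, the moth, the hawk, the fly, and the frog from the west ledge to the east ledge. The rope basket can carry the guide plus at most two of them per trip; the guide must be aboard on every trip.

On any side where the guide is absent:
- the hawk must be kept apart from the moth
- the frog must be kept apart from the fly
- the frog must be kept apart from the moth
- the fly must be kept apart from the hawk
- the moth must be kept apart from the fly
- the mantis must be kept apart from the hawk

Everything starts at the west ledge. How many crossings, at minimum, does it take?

Whatever the first load, the items left behind include a forbidden pair without the guide. No opening move is safe, so no plan exists.

impossible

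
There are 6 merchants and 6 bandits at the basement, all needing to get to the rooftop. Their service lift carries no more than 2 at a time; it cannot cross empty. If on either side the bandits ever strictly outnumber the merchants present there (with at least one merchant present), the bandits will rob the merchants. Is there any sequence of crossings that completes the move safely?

No

Following every safe sequence of crossings from the start, the most of the 12 that can be at the rooftop as the service lift arrives there on crossings 1, 3, 5, 7, 9 is 2, 3, 4, 5, 6 respectively; the best ever achieved is 6 of 12.
From crossing 11 on, no configuration arises that was not already reachable earlier: only 15 distinct safe configurations (who is on which side, and where the service lift is) can ever be reached, none of them has everyone across, and every continuation just revisits them. They are: 0 merchants + 0 bandits across (service lift back at the start); 0 merchants + 1 bandit across (service lift there); 0 merchants + 1 bandit across (service lift back at the start); 0 merchants + 2 bandits across (service lift there); 0 merchants + 2 bandits across (service lift back at the start); 0 merchants + 3 bandits across (service lift there); 0 merchants + 3 bandits across (service lift back at the start); 0 merchants + 4 bandits across (service lift there); 0 merchants + 4 bandits across (service lift back at the start); 0 merchants + 5 bandits across (service lift there); 0 merchants + 5 bandits across (service lift back at the start); 0 merchants + 6 bandits across (service lift there); 1 merchant + 1 bandit across (service lift there); 1 merchant + 1 bandit across (service lift back at the start); 2 merchants + 2 bandits across (service lift there). So no valid plan exists.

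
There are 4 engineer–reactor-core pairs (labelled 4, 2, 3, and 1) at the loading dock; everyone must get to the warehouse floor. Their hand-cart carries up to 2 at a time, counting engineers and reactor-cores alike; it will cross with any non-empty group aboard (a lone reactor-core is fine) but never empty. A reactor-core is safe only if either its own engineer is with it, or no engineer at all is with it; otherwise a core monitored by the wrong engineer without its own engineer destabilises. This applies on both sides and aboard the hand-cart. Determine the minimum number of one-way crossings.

Following every safe sequence of crossings from the start, the most of the 8 that can be at the warehouse floor as the hand-cart arrives there on crossings 1, 3, 5 is 2, 3, 4 respectively; the best ever achieved is 4 of 8.
From crossing 7 on, no configuration arises that was not already reachable earlier: only 44 distinct safe configurations (who is on which side, and where the hand-cart is) can ever be reached, none of them has everyone across, and every continuation just revisits them. So no valid plan exists.

impossible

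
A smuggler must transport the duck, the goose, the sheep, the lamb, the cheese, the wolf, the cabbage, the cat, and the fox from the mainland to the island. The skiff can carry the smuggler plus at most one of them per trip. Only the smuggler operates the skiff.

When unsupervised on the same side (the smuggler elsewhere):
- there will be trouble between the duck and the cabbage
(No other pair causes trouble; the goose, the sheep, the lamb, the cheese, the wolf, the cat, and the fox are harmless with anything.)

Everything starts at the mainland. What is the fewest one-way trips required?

17

Counting alone: the smuggler can take at most 1 across per trip to the island, so moving all 9 needs at least 9 loaded trips out, with a return between consecutive ones — at least 17 crossings.
The plan below uses exactly 17 crossings, so it is optimal:
1. Smuggler goes to the island with the duck.  [the mainland: the cabbage, the cat, the cheese, the fox, the goose, the lamb, the sheep, the wolf | the island: the duck]
2. Smuggler goes back to the mainland alone.  [the mainland: the cabbage, the cat, the cheese, the fox, the goose, the lamb, the sheep, the wolf | the island: the duck]
3. Smuggler goes to the island with the goose.  [the mainland: the cabbage, the cat, the cheese, the fox, the lamb, the sheep, the wolf | the island: the duck, the goose]
4. Smuggler goes back to the mainland alone.  [the mainland: the cabbage, the cat, the cheese, the fox, the lamb, the sheep, the wolf | the island: the duck, the goose]
5. Smuggler goes to the island with the sheep.  [the mainland: the cabbage, the cat, the cheese, the fox, the lamb, the wolf | the island: the duck, the goose, the sheep]
6. Smuggler goes back to the mainland alone.  [the mainland: the cabbage, the cat, the cheese, the fox, the lamb, the wolf | the island: the duck, the goose, the sheep]
7. Smuggler goes to the island with the lamb.  [the mainland: the cabbage, the cat, the cheese, the fox, the wolf | the island: the duck, the goose, the lamb, the sheep]
8. Smuggler goes back to the mainland alone.  [the mainland: the cabbage, the cat, the cheese, the fox, the wolf | the island: the duck, the goose, the lamb, the sheep]
9. Smuggler goes to the island with the cheese.  [the mainland: the cabbage, the cat, the fox, the wolf | the island: the cheese, the duck, the goose, the lamb, the sheep]
10. Smuggler goes back to the mainland alone.  [the mainland: the cabbage, the cat, the fox, the wolf | the island: the cheese, the duck, the goose, the lamb, the sheep]
11. Smuggler goes to the island with the wolf.  [the mainland: the cabbage, the cat, the fox | the island: the cheese, the duck, the goose, the lamb, the sheep, the wolf]
12. Smuggler goes back to the mainland alone.  [the mainland: the cabbage, the cat, the fox | the island: the cheese, the duck, the goose, the lamb, the sheep, the wolf]
13. Smuggler goes to the island with the cat.  [the mainland: the cabbage, the fox | the island: the cat, the cheese, the duck, the goose, the lamb, the sheep, the wolf]
14. Smuggler goes back to the mainland alone.  [the mainland: the cabbage, the fox | the island: the cat, the cheese, the duck, the goose, the lamb, the sheep, the wolf]
15. Smuggler goes to the island with the fox.  [the mainland: the cabbage | the island: the cat, the cheese, the duck, the fox, the goose, the lamb, the sheep, the wolf]
16. Smuggler goes back to the mainland alone.  [the mainland: the cabbage | the island: the cat, the cheese, the duck, the fox, the goose, the lamb, the sheep, the wolf]
17. Smuggler goes to the island with the cabbage.  [the mainland: — | the island: the cabbage, the cat, the cheese, the duck, the fox, the goose, the lamb, the sheep, the wolf]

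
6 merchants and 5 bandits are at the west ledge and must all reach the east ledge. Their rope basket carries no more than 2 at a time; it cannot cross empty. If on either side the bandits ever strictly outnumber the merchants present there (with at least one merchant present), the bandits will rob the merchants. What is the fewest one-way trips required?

19

Counting alone: each trip to the east ledge takes at most 2 across and each return brings at least 1 back, so after t trips out (and t−1 returns) at most 2t − (t−1) of the 11 are across; that first reaches 11 at t = 10, so at least 19 crossings are needed.
The plan below uses exactly 19 crossings, so it is optimal:
1. 2 bandits → the east ledge.  (the west ledge: 6M 3B; the east ledge: 0M 2B)
2. 1 bandit ← the west ledge.  (the west ledge: 6M 4B; the east ledge: 0M 1B)
3. 2 bandits → the east ledge.  (the west ledge: 6M 2B; the east ledge: 0M 3B)
4. 1 bandit ← the west ledge.  (the west ledge: 6M 3B; the east ledge: 0M 2B)
5. 2 merchants → the east ledge.  (the west ledge: 4M 3B; the east ledge: 2M 2B)
6. 1 bandit ← the west ledge.  (the west ledge: 4M 4B; the east ledge: 2M 1B)
7. 1 merchant and 1 bandit → the east ledge.  (the west ledge: 3M 3B; the east ledge: 3M 2B)
8. 1 merchant ← the west ledge.  (the west ledge: 4M 3B; the east ledge: 2M 2B)
9. 1 merchant and 1 bandit → the east ledge.  (the west ledge: 3M 2B; the east ledge: 3M 3B)
10. 1 bandit ← the west ledge.  (the west ledge: 3M 3B; the east ledge: 3M 2B)
11. 1 merchant and 1 bandit → the east ledge.  (the west ledge: 2M 2B; the east ledge: 4M 3B)
12. 1 merchant ← the west ledge.  (the west ledge: 3M 2B; the east ledge: 3M 3B)
13. 1 merchant and 1 bandit → the east ledge.  (the west ledge: 2M 1B; the east ledge: 4M 4B)
14. 1 bandit ← the west ledge.  (the west ledge: 2M 2B; the east ledge: 4M 3B)
15. 1 merchant and 1 bandit → the east ledge.  (the west ledge: 1M 1B; the east ledge: 5M 4B)
16. 1 merchant ← the west ledge.  (the west ledge: 2M 1B; the east ledge: 4M 4B)
17. 1 merchant and 1 bandit → the east ledge.  (the west ledge: 1M 0B; the east ledge: 5M 5B)
18. 1 bandit ← the west ledge.  (the west ledge: 1M 1B; the east ledge: 5M 4B)
19. 1 merchant and 1 bandit → the east ledge.  (the west ledge: 0M 0B; the east ledge: 6M 5B)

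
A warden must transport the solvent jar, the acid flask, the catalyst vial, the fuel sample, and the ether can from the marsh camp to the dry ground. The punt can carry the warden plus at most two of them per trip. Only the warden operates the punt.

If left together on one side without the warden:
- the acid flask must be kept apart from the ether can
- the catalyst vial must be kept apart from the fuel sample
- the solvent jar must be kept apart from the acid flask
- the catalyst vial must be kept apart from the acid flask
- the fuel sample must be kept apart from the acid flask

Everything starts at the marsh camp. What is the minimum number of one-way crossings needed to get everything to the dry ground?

Counting alone: the warden can take at most 2 across per trip to the dry ground, so moving all 5 needs at least 3 loaded trips out, with a return between consecutive ones — at least 5 crossings.
The safety rule pushes this higher. Following every safe sequence of crossings, the most of the 5 that can be at the dry ground as the punt arrives there on crossing 5 is 4 — never all 5.
So no plan with fewer than 7 crossings exists, and this one achieves 7:
1. Warden goes to the dry ground with the acid flask and the catalyst vial.  [the marsh camp: the ether can, the fuel sample, the solvent jar | the dry ground: the acid flask, the catalyst vial]
2. Warden goes back to the marsh camp with the acid flask.  [the marsh camp: the acid flask, the ether can, the fuel sample, the solvent jar | the dry ground: the catalyst vial]
3. Warden goes to the dry ground with the acid flask and the solvent jar.  [the marsh camp: the ether can, the fuel sample | the dry ground: the acid flask, the catalyst vial, the solvent jar]
4. Warden goes back to the marsh camp with the acid flask.  [the marsh camp: the acid flask, the ether can, the fuel sample | the dry ground: the catalyst vial, the solvent jar]
5. Warden goes to the dry ground with the acid flask and the ether can.  [the marsh camp: the fuel sample | the dry ground: the acid flask, the catalyst vial, the ether can, the solvent jar]
6. Warden goes back to the marsh camp with the acid flask.  [the marsh camp: the acid flask, the fuel sample | the dry ground: the catalyst vial, the ether can, the solvent jar]
7. Warden goes to the dry ground with the acid flask and the fuel sample.  [the marsh camp: — | the dry ground: the acid flask, the catalyst vial, the ether can, the fuel sample, the solvent jar]

7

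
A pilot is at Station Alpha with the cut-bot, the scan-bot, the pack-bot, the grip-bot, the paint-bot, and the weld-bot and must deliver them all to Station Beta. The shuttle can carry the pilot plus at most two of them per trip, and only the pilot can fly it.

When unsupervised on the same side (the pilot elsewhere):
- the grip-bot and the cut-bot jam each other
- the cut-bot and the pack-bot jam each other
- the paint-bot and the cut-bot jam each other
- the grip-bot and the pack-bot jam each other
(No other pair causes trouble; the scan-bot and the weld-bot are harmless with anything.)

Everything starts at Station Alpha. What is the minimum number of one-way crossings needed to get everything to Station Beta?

9

Counting alone: the pilot can take at most 2 across per trip to Station Beta, so moving all 6 needs at least 3 loaded trips out, with a return between consecutive ones — at least 5 crossings.
The safety rule pushes this higher. Following every safe sequence of crossings, the most of the 6 that can be at Station Beta as the shuttle arrives there on crossings 5, 7 is 4, 5 respectively — never all 6.
So no plan with fewer than 9 crossings exists, and this one achieves 9:
1. Pilot goes to Station Beta with the cut-bot and the pack-bot.
2. Pilot goes back to Station Alpha with the cut-bot.
3. Pilot goes to Station Beta with the cut-bot and the scan-bot.
4. Pilot goes back to Station Alpha with the cut-bot.
5. Pilot goes to Station Beta with the cut-bot and the paint-bot.
6. Pilot goes back to Station Alpha with the cut-bot.
7. Pilot goes to Station Beta with the cut-bot and the weld-bot.
8. Pilot goes back to Station Alpha with the cut-bot.
9. Pilot goes to Station Beta with the cut-bot and the grip-bot.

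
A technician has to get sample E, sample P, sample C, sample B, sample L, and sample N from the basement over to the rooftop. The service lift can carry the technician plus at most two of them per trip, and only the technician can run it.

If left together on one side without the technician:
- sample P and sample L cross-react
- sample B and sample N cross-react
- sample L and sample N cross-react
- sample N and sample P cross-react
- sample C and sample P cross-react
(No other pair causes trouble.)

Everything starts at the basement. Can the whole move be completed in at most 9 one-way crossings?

Yes — this plan uses 9 crossings (≤ 9):
1. Technician goes to the rooftop with sample N and sample P.
2. Technician goes back to the basement with sample P.
3. Technician goes to the rooftop with sample E and sample P.
4. Technician goes back to the basement with sample P.
5. Technician goes to the rooftop with sample C and sample P.
6. Technician goes back to the basement with sample P.
7. Technician goes to the rooftop with sample B and sample L.
8. Technician goes back to the basement with sample N.
9. Technician goes to the rooftop with sample N and sample P.

Yes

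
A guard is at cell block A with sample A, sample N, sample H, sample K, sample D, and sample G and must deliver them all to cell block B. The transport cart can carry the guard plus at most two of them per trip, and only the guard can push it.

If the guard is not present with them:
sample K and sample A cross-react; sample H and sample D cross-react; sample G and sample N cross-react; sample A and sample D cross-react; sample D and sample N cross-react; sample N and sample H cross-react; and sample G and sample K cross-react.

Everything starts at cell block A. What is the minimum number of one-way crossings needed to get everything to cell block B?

impossible

Whatever the first load, the items left behind include a forbidden pair without the guard. No opening move is safe, so no plan exists.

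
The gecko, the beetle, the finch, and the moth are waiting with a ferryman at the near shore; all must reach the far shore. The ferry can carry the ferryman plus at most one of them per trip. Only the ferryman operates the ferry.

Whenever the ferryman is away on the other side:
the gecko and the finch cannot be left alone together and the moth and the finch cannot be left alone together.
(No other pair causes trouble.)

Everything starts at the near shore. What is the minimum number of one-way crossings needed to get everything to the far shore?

9

Counting alone: the ferryman can take at most 1 across per trip to the far shore, so moving all 4 needs at least 4 loaded trips out, with a return between consecutive ones — at least 7 crossings.
The safety rule pushes this higher. Following every safe sequence of crossings, the most of the 4 that can be at the far shore as the ferry arrives there on crossing 7 is 3 — never all 4.
So no plan with fewer than 9 crossings exists, and this one achieves 9:
1. Ferryman goes to the far shore with the finch.
2. Ferryman goes back to the near shore alone.
3. Ferryman goes to the far shore with the gecko.
4. Ferryman goes back to the near shore with the finch.
5. Ferryman goes to the far shore with the moth.
6. Ferryman goes back to the near shore alone.
7. Ferryman goes to the far shore with the beetle.
8. Ferryman goes back to the near shore alone.
9. Ferryman goes to the far shore with the finch.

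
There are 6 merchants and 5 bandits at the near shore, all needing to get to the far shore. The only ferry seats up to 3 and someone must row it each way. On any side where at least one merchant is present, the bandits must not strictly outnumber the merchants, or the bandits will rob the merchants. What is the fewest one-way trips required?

9

Counting alone: each trip to the far shore takes at most 3 across and each return brings at least 1 back, so after t trips out (and t−1 returns) at most 3t − (t−1) of the 11 are across; that first reaches 11 at t = 5, so at least 9 crossings are needed.
The plan below uses exactly 9 crossings, so it is optimal:
1. 3 bandits → the far shore.  (the near shore: 6M 2B; the far shore: 0M 3B)
2. 1 bandit ← the near shore.  (the near shore: 6M 3B; the far shore: 0M 2B)
3. 3 merchants → the far shore.  (the near shore: 3M 3B; the far shore: 3M 2B)
4. 1 merchant ← the near shore.  (the near shore: 4M 3B; the far shore: 2M 2B)
5. 2 merchants and 1 bandit → the far shore.  (the near shore: 2M 2B; the far shore: 4M 3B)
6. 1 merchant ← the near shore.  (the near shore: 3M 2B; the far shore: 3M 3B)
7. 2 merchants and 1 bandit → the far shore.  (the near shore: 1M 1B; the far shore: 5M 4B)
8. 1 merchant ← the near shore.  (the near shore: 2M 1B; the far shore: 4M 4B)
9. 2 merchants and 1 bandit → the far shore.  (the near shore: 0M 0B; the far shore: 6M 5B)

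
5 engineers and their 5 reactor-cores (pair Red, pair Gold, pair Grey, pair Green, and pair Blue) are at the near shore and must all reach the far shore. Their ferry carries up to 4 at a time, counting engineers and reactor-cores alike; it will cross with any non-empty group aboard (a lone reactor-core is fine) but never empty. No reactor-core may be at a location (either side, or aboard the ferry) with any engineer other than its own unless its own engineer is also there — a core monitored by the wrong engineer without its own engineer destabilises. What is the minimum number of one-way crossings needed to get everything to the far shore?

7

Counting alone: each trip to the far shore takes at most 4 across and each return brings at least 1 back, so after t trips out (and t−1 returns) at most 4t − (t−1) of the 10 are across; that first reaches 10 at t = 3, so at least 5 crossings are needed.
The safety rule pushes this higher. Following every safe sequence of crossings, the most of the 10 that can be at the far shore as the ferry arrives there on crossing 5 is 9 — never all 10.
So no plan with fewer than 7 crossings exists, and this one achieves 7:
1. engineer Red and reactor-core Red cross → the far shore.
2. engineer Red crosses ← the near shore.
3. reactor-core Blue, reactor-core Gold, reactor-core Green, and reactor-core Grey cross → the far shore.
4. reactor-core Red crosses ← the near shore.
5. engineer Blue, engineer Gold, engineer Green, and engineer Grey cross → the far shore.
6. engineer Gold and reactor-core Gold cross ← the near shore.
7. engineer Gold, engineer Red, reactor-core Gold, and reactor-core Red cross → the far shore.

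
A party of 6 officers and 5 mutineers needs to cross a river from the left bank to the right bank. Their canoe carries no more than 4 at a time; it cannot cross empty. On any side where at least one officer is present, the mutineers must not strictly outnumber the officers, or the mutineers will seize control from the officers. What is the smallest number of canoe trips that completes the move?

7

Counting alone: each trip to the right bank takes at most 4 across and each return brings at least 1 back, so after t trips out (and t−1 returns) at most 4t − (t−1) of the 11 are across; that first reaches 11 at t = 4, so at least 7 crossings are needed.
The plan below uses exactly 7 crossings, so it is optimal:
1. 2 mutineers → the right bank.  (the left bank: 6O 3M; the right bank: 0O 2M)
2. 1 mutineer ← the left bank.  (the left bank: 6O 4M; the right bank: 0O 1M)
3. 4 mutineers → the right bank.  (the left bank: 6O 0M; the right bank: 0O 5M)
4. 1 mutineer ← the left bank.  (the left bank: 6O 1M; the right bank: 0O 4M)
5. 4 officers → the right bank.  (the left bank: 2O 1M; the right bank: 4O 4M)
6. 1 mutineer ← the left bank.  (the left bank: 2O 2M; the right bank: 4O 3M)
7. 2 officers and 2 mutineers → the right bank.  (the left bank: 0O 0M; the right bank: 6O 5M)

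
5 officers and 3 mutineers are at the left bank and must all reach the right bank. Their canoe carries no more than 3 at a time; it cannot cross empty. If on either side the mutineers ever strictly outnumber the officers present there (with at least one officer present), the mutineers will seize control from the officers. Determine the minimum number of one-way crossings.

7

Counting alone: each trip to the right bank takes at most 3 across and each return brings at least 1 back, so after t trips out (and t−1 returns) at most 3t − (t−1) of the 8 are across; that first reaches 8 at t = 4, so at least 7 crossings are needed.
The plan below uses exactly 7 crossings, so it is optimal:
1. 2 mutineers → the right bank.  (the left bank: 5O 1M; the right bank: 0O 2M)
2. 1 mutineer ← the left bank.  (the left bank: 5O 2M; the right bank: 0O 1M)
3. 2 officers and 1 mutineer → the right bank.  (the left bank: 3O 1M; the right bank: 2O 2M)
4. 1 mutineer ← the left bank.  (the left bank: 3O 2M; the right bank: 2O 1M)
5. 1 officer and 2 mutineers → the right bank.  (the left bank: 2O 0M; the right bank: 3O 3M)
6. 1 mutineer ← the left bank.  (the left bank: 2O 1M; the right bank: 3O 2M)
7. 2 officers and 1 mutineer → the right bank.  (the left bank: 0O 0M; the right bank: 5O 3M)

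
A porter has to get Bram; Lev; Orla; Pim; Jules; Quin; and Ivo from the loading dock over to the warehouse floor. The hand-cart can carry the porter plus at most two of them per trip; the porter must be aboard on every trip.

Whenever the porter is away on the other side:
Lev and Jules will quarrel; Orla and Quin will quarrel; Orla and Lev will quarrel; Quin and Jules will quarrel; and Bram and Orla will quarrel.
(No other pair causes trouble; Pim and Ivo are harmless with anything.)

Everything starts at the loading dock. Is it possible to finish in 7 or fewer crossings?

Counting alone: the porter can take at most 2 across per trip to the warehouse floor, so moving all 7 needs at least 4 loaded trips out, with a return between consecutive ones — at least 7 crossings.
The safety rule pushes this higher. Following every safe sequence of crossings, the most of the 7 that can be at the warehouse floor as the hand-cart arrives there on crossing 7 is 6 — never all 7.
So the move cannot be finished within 7 crossings. (The shortest complete plan takes 9:)
1. Porter goes to the warehouse floor with Jules and Orla.
2. Porter goes back to the loading dock alone.
3. Porter goes to the warehouse floor with Bram.
4. Porter goes back to the loading dock with Orla.
5. Porter goes to the warehouse floor with Lev and Quin.
6. Porter goes back to the loading dock with Jules.
7. Porter goes to the warehouse floor with Ivo and Pim.
8. Porter goes back to the loading dock alone.
9. Porter goes to the warehouse floor with Jules and Orla.

No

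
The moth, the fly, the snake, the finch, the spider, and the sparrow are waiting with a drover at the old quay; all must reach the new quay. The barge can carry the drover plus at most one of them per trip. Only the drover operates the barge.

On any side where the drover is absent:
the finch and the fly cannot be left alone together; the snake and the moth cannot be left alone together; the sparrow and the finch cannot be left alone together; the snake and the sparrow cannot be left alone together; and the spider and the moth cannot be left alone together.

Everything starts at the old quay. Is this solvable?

No

Whatever the first load, the items left behind include a forbidden pair without the drover. No opening move is safe, so no plan exists.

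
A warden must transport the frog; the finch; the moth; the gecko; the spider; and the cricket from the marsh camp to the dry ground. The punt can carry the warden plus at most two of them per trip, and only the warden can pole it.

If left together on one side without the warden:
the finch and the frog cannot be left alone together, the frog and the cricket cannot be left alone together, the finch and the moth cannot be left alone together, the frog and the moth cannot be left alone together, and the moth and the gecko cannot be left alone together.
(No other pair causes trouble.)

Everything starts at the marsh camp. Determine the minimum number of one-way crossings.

9

Counting alone: the warden can take at most 2 across per trip to the dry ground, so moving all 6 needs at least 3 loaded trips out, with a return between consecutive ones — at least 5 crossings.
The safety rule pushes this higher. Following every safe sequence of crossings, the most of the 6 that can be at the dry ground as the punt arrives there on crossings 5, 7 is 4, 5 respectively — never all 6.
So no plan with fewer than 9 crossings exists, and this one achieves 9:
1. Warden goes to the dry ground with the frog and the moth.  [the marsh camp: the cricket, the finch, the gecko, the spider | the dry ground: the frog, the moth]
2. Warden goes back to the marsh camp with the frog.  [the marsh camp: the cricket, the finch, the frog, the gecko, the spider | the dry ground: the moth]
3. Warden goes to the dry ground with the frog and the gecko.  [the marsh camp: the cricket, the finch, the spider | the dry ground: the frog, the gecko, the moth]
4. Warden goes back to the marsh camp with the moth.  [the marsh camp: the cricket, the finch, the moth, the spider | the dry ground: the frog, the gecko]
5. Warden goes to the dry ground with the finch and the spider.  [the marsh camp: the cricket, the moth | the dry ground: the finch, the frog, the gecko, the spider]
6. Warden goes back to the marsh camp with the frog.  [the marsh camp: the cricket, the frog, the moth | the dry ground: the finch, the gecko, the spider]
7. Warden goes to the dry ground with the cricket and the frog.  [the marsh camp: the moth | the dry ground: the cricket, the finch, the frog, the gecko, the spider]
8. Warden goes back to the marsh camp with the frog.  [the marsh camp: the frog, the moth | the dry ground: the cricket, the finch, the gecko, the spider]
9. Warden goes to the dry ground with the frog and the moth.  [the marsh camp: — | the dry ground: the cricket, the finch, the frog, the gecko, the moth, the spider]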